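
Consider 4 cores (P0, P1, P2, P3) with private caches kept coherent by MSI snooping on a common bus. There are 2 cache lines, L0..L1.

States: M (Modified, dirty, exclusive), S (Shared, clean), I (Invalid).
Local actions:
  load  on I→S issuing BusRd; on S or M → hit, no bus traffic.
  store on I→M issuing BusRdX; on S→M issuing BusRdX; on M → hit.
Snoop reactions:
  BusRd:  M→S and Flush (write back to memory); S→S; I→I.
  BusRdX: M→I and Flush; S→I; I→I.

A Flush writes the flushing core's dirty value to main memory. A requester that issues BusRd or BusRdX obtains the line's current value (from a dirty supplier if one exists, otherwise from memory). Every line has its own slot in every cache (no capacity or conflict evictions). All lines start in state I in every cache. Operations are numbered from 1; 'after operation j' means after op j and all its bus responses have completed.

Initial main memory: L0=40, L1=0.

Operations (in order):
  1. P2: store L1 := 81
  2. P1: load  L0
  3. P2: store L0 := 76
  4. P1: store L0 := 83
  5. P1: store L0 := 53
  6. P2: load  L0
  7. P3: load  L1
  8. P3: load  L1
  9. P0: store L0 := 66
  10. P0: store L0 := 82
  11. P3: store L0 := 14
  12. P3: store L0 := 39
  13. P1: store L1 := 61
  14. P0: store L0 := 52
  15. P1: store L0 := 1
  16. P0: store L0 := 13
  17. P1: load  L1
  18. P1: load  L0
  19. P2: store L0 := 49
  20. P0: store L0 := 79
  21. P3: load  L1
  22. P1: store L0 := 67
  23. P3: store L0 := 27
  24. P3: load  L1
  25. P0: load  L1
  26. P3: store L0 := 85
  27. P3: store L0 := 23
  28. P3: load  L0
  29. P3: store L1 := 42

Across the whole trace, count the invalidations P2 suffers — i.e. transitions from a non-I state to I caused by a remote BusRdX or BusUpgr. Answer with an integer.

invalidations = 4

step 1: P2: store L1 := 81  ⟶  IIMI  (L1)  txn=BusRdX  M[L1]=0
step 2: P1: load  L0  ⟶  ISII  (L0)  txn=BusRd  M[L0]=40
step 3: P2: store L0 := 76  ⟶  IIMI  (L0)  txn=BusRdX  M[L0]=40
step 4: P1: store L0 := 83  ⟶  IMII  (L0)  txn=BusRdX+Flush  M[L0]=76
step 5: P1: store L0 := 53  ⟶  IMII  (L0)  txn=∅  M[L0]=76
step 6: P2: load  L0  ⟶  ISSI  (L0)  txn=BusRd+Flush  M[L0]=53
step 7: P3: load  L1  ⟶  IISS  (L1)  txn=BusRd+Flush  M[L1]=81
step 8: P3: load  L1  ⟶  IISS  (L1)  txn=∅  M[L1]=81
step 9: P0: store L0 := 66  ⟶  MIII  (L0)  txn=BusRdX  M[L0]=53
step 10: P0: store L0 := 82  ⟶  MIII  (L0)  txn=∅  M[L0]=53
step 11: P3: store L0 := 14  ⟶  IIIM  (L0)  txn=BusRdX+Flush  M[L0]=82
step 12: P3: store L0 := 39  ⟶  IIIM  (L0)  txn=∅  M[L0]=82
step 13: P1: store L1 := 61  ⟶  IMII  (L1)  txn=BusRdX  M[L1]=81
step 14: P0: store L0 := 52  ⟶  MIII  (L0)  txn=BusRdX+Flush  M[L0]=39
step 15: P1: store L0 := 1  ⟶  IMII  (L0)  txn=BusRdX+Flush  M[L0]=52
step 16: P0: store L0 := 13  ⟶  MIII  (L0)  txn=BusRdX+Flush  M[L0]=1
step 17: P1: load  L1  ⟶  IMII  (L1)  txn=∅  M[L1]=81
step 18: P1: load  L0  ⟶  SSII  (L0)  txn=BusRd+Flush  M[L0]=13
step 19: P2: store L0 := 49  ⟶  IIMI  (L0)  txn=BusRdX  M[L0]=13
step 20: P0: store L0 := 79  ⟶  MIII  (L0)  txn=BusRdX+Flush  M[L0]=49
step 21: P3: load  L1  ⟶  ISIS  (L1)  txn=BusRd+Flush  M[L1]=61
step 22: P1: store L0 := 67  ⟶  IMII  (L0)  txn=BusRdX+Flush  M[L0]=79
step 23: P3: store L0 := 27  ⟶  IIIM  (L0)  txn=BusRdX+Flush  M[L0]=67
step 24: P3: load  L1  ⟶  ISIS  (L1)  txn=∅  M[L1]=61
step 25: P0: load  L1  ⟶  SSIS  (L1)  txn=BusRd  M[L1]=61
step 26: P3: store L0 := 85  ⟶  IIIM  (L0)  txn=∅  M[L0]=67
step 27: P3: store L0 := 23  ⟶  IIIM  (L0)  txn=∅  M[L0]=67
step 28: P3: load  L0  ⟶  IIIM  (L0)  txn=∅  M[L0]=67
step 29: P3: store L1 := 42  ⟶  IIIM  (L1)  txn=BusRdX  M[L1]=61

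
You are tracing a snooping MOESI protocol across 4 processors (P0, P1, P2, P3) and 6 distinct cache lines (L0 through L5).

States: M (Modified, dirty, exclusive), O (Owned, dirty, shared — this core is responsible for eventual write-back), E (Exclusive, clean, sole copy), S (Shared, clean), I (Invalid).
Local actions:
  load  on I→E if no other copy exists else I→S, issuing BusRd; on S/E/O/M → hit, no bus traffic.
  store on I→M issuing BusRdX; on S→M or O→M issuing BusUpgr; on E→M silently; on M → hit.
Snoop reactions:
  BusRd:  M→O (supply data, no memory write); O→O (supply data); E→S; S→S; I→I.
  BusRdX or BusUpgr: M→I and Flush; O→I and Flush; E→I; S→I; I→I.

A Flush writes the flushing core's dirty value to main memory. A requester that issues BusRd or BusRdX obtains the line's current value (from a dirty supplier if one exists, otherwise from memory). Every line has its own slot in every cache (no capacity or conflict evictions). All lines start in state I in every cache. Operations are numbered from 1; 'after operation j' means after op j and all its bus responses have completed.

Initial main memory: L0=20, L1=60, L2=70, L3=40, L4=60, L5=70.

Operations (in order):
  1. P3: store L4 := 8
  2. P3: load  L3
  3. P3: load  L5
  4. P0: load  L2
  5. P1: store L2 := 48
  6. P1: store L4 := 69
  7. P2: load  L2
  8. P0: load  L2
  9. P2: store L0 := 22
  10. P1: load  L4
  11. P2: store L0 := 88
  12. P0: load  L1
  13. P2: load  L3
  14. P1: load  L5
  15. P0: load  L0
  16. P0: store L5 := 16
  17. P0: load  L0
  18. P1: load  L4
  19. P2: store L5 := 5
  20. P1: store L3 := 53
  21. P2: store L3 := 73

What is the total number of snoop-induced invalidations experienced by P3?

invalidations = 3

step 1: P3: store L4 := 8  ⟶  IIIM  (L4)  txn=BusRdX  M[L4]=60
step 2: P3: load  L3  ⟶  IIIE  (L3)  txn=BusRd  M[L3]=40
step 3: P3: load  L5  ⟶  IIIE  (L5)  txn=BusRd  M[L5]=70
step 4: P0: load  L2  ⟶  EIII  (L2)  txn=BusRd  M[L2]=70
step 5: P1: store L2 := 48  ⟶  IMII  (L2)  txn=BusRdX  M[L2]=70
step 6: P1: store L4 := 69  ⟶  IMII  (L4)  txn=BusRdX+Flush  M[L4]=8
step 7: P2: load  L2  ⟶  IOSI  (L2)  txn=BusRd  M[L2]=70
step 8: P0: load  L2  ⟶  SOSI  (L2)  txn=BusRd  M[L2]=70
step 9: P2: store L0 := 22  ⟶  IIMI  (L0)  txn=BusRdX  M[L0]=20
step 10: P1: load  L4  ⟶  IMII  (L4)  txn=∅  M[L4]=8
step 11: P2: store L0 := 88  ⟶  IIMI  (L0)  txn=∅  M[L0]=20
step 12: P0: load  L1  ⟶  EIII  (L1)  txn=BusRd  M[L1]=60
step 13: P2: load  L3  ⟶  IISS  (L3)  txn=BusRd  M[L3]=40
step 14: P1: load  L5  ⟶  ISIS  (L5)  txn=BusRd  M[L5]=70
step 15: P0: load  L0  ⟶  SIOI  (L0)  txn=BusRd  M[L0]=20
step 16: P0: store L5 := 16  ⟶  MIII  (L5)  txn=BusRdX  M[L5]=70
step 17: P0: load  L0  ⟶  SIOI  (L0)  txn=∅  M[L0]=20
step 18: P1: load  L4  ⟶  IMII  (L4)  txn=∅  M[L4]=8
step 19: P2: store L5 := 5  ⟶  IIMI  (L5)  txn=BusRdX+Flush  M[L5]=16
step 20: P1: store L3 := 53  ⟶  IMII  (L3)  txn=BusRdX  M[L3]=40
step 21: P2: store L3 := 73  ⟶  IIMI  (L3)  txn=BusRdX+Flush  M[L3]=53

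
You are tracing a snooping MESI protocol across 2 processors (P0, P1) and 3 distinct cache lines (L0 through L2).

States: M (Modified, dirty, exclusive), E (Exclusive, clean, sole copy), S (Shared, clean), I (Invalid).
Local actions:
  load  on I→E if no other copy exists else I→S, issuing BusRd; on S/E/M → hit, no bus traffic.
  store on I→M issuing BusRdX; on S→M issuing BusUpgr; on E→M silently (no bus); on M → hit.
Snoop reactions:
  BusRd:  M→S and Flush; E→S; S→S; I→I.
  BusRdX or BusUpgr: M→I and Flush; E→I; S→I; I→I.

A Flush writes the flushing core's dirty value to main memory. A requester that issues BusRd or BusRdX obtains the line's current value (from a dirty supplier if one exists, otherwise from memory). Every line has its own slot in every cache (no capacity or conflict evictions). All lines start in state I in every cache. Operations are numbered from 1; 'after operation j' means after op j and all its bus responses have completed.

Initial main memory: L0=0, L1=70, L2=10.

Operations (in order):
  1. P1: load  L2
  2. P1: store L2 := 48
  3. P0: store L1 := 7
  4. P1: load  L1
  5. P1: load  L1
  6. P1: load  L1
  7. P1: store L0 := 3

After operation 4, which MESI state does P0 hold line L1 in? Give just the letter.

  op1 P1: load  L2 → I/E on L2; bus BusRd; mem=10
  op2 P1: store L2 := 48 → I/M on L2; bus (none); mem=10
  op3 P0: store L1 := 7 → M/I on L1; bus BusRdX; mem=70
  op4 P1: load  L1 → S/S on L1; bus BusRd Flush; mem=7
  op5 P1: load  L1 → S/S on L1; bus (none); mem=7
  op6 P1: load  L1 → S/S on L1; bus (none); mem=7
  op7 P1: store L0 := 3 → I/M on L0; bus BusRdX; mem=0

state = S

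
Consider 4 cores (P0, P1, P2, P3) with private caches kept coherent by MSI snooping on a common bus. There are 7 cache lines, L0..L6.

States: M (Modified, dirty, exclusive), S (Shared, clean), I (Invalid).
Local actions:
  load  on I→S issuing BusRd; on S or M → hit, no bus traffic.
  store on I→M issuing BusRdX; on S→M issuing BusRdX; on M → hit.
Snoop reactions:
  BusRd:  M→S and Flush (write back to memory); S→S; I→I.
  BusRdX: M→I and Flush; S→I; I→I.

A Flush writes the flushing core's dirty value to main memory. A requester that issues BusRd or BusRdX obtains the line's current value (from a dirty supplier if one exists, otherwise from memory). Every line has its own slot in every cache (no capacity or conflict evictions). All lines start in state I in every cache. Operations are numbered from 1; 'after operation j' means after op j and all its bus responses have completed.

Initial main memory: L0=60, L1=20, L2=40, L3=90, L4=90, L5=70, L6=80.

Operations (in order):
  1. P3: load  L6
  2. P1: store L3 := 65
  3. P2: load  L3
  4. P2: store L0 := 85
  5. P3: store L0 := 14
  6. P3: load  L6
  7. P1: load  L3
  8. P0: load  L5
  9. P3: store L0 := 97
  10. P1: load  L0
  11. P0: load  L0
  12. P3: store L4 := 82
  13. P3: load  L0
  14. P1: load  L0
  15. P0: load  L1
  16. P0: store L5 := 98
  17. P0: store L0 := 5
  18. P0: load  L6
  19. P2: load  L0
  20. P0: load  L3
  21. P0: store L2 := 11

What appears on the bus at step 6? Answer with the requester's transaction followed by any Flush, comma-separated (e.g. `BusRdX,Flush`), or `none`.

step 1: P3: load  L6  ⟶  IIIS  (L6)  txn=BusRd  M[L6]=80
step 2: P1: store L3 := 65  ⟶  IMII  (L3)  txn=BusRdX  M[L3]=90
step 3: P2: load  L3  ⟶  ISSI  (L3)  txn=BusRd+Flush  M[L3]=65
step 4: P2: store L0 := 85  ⟶  IIMI  (L0)  txn=BusRdX  M[L0]=60
step 5: P3: store L0 := 14  ⟶  IIIM  (L0)  txn=BusRdX+Flush  M[L0]=85
step 6: P3: load  L6  ⟶  IIIS  (L6)  txn=∅  M[L6]=80
step 7: P1: load  L3  ⟶  ISSI  (L3)  txn=∅  M[L3]=65
step 8: P0: load  L5  ⟶  SIII  (L5)  txn=BusRd  M[L5]=70
step 9: P3: store L0 := 97  ⟶  IIIM  (L0)  txn=∅  M[L0]=85
step 10: P1: load  L0  ⟶  ISIS  (L0)  txn=BusRd+Flush  M[L0]=97
step 11: P0: load  L0  ⟶  SSIS  (L0)  txn=BusRd  M[L0]=97
step 12: P3: store L4 := 82  ⟶  IIIM  (L4)  txn=BusRdX  M[L4]=90
step 13: P3: load  L0  ⟶  SSIS  (L0)  txn=∅  M[L0]=97
step 14: P1: load  L0  ⟶  SSIS  (L0)  txn=∅  M[L0]=97
step 15: P0: load  L1  ⟶  SIII  (L1)  txn=BusRd  M[L1]=20
step 16: P0: store L5 := 98  ⟶  MIII  (L5)  txn=BusRdX  M[L5]=70
step 17: P0: store L0 := 5  ⟶  MIII  (L0)  txn=BusRdX  M[L0]=97
step 18: P0: load  L6  ⟶  SIIS  (L6)  txn=BusRd  M[L6]=80
step 19: P2: load  L0  ⟶  SISI  (L0)  txn=BusRd+Flush  M[L0]=5
step 20: P0: load  L3  ⟶  SSSI  (L3)  txn=BusRd  M[L3]=65
step 21: P0: store L2 := 11  ⟶  MIII  (L2)  txn=BusRdX  M[L2]=40

bus = none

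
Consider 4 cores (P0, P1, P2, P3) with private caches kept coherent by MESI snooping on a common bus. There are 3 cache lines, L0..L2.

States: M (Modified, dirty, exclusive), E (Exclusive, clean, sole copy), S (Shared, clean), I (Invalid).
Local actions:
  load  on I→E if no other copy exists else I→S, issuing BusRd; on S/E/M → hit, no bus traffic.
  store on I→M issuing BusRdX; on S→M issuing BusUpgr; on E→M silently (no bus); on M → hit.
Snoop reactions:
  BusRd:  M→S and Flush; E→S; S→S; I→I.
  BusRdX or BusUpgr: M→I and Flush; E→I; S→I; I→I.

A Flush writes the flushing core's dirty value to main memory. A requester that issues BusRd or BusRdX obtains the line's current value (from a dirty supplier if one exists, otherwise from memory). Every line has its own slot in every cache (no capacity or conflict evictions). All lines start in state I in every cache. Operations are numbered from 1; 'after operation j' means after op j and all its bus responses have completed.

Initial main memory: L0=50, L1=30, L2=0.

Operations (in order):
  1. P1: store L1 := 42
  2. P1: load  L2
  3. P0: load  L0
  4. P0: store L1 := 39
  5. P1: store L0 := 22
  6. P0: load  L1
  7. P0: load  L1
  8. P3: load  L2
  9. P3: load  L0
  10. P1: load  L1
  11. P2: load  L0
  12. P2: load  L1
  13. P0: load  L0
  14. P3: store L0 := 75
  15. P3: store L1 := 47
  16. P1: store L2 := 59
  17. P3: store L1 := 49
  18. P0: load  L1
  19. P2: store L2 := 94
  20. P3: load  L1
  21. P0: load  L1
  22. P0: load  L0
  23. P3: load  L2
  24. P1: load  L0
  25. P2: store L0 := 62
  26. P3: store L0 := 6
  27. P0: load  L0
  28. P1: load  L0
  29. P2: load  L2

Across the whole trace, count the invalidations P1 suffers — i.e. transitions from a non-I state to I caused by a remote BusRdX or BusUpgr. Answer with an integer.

  op1 P1: store L1 := 42 → I/M/I/I on L1; bus BusRdX; mem=30
  op2 P1: load  L2 → I/E/I/I on L2; bus BusRd; mem=0
  op3 P0: load  L0 → E/I/I/I on L0; bus BusRd; mem=50
  op4 P0: store L1 := 39 → M/I/I/I on L1; bus BusRdX Flush; mem=42
  op5 P1: store L0 := 22 → I/M/I/I on L0; bus BusRdX; mem=50
  op6 P0: load  L1 → M/I/I/I on L1; bus (none); mem=42
  op7 P0: load  L1 → M/I/I/I on L1; bus (none); mem=42
  op8 P3: load  L2 → I/S/I/S on L2; bus BusRd; mem=0
  op9 P3: load  L0 → I/S/I/S on L0; bus BusRd Flush; mem=22
  op10 P1: load  L1 → S/S/I/I on L1; bus BusRd Flush; mem=39
  op11 P2: load  L0 → I/S/S/S on L0; bus BusRd; mem=22
  op12 P2: load  L1 → S/S/S/I on L1; bus BusRd; mem=39
  op13 P0: load  L0 → S/S/S/S on L0; bus BusRd; mem=22
  op14 P3: store L0 := 75 → I/I/I/M on L0; bus BusUpgr; mem=22
  op15 P3: store L1 := 47 → I/I/I/M on L1; bus BusRdX; mem=39
  op16 P1: store L2 := 59 → I/M/I/I on L2; bus BusUpgr; mem=0
  op17 P3: store L1 := 49 → I/I/I/M on L1; bus (none); mem=39
  op18 P0: load  L1 → S/I/I/S on L1; bus BusRd Flush; mem=49
  op19 P2: store L2 := 94 → I/I/M/I on L2; bus BusRdX Flush; mem=59
  op20 P3: load  L1 → S/I/I/S on L1; bus (none); mem=49
  op21 P0: load  L1 → S/I/I/S on L1; bus (none); mem=49
  op22 P0: load  L0 → S/I/I/S on L0; bus BusRd Flush; mem=75
  op23 P3: load  L2 → I/I/S/S on L2; bus BusRd Flush; mem=94
  op24 P1: load  L0 → S/S/I/S on L0; bus BusRd; mem=75
  op25 P2: store L0 := 62 → I/I/M/I on L0; bus BusRdX; mem=75
  op26 P3: store L0 := 6 → I/I/I/M on L0; bus BusRdX Flush; mem=62
  op27 P0: load  L0 → S/I/I/S on L0; bus BusRd Flush; mem=6
  op28 P1: load  L0 → S/S/I/S on L0; bus BusRd; mem=6
  op29 P2: load  L2 → I/I/S/S on L2; bus (none); mem=94

invalidations = 5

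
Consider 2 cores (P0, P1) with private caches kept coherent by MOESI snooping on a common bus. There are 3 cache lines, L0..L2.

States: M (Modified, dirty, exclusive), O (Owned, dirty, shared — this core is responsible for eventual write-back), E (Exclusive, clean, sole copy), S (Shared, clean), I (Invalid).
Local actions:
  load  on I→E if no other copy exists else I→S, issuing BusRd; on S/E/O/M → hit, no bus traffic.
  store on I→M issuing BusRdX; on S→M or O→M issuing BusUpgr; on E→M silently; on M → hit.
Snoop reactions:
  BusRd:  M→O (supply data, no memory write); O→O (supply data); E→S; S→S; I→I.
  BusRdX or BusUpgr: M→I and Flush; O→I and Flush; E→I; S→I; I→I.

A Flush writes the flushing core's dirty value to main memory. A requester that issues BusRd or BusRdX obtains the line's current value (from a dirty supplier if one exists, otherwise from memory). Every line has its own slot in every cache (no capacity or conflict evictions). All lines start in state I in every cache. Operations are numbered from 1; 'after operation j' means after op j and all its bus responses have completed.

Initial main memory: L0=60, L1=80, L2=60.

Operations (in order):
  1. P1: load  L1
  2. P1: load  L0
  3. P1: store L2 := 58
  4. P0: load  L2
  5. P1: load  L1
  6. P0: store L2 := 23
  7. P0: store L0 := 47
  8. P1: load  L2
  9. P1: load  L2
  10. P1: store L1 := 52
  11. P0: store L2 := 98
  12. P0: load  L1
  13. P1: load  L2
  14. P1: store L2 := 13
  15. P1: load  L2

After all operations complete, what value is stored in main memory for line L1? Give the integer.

memory[L1] = 80

  op1 P1: load  L1 → I/E on L1; bus BusRd; mem=80
  op2 P1: load  L0 → I/E on L0; bus BusRd; mem=60
  op3 P1: store L2 := 58 → I/M on L2; bus BusRdX; mem=60
  op4 P0: load  L2 → S/O on L2; bus BusRd; mem=60
  op5 P1: load  L1 → I/E on L1; bus (none); mem=80
  op6 P0: store L2 := 23 → M/I on L2; bus BusUpgr Flush; mem=58
  op7 P0: store L0 := 47 → M/I on L0; bus BusRdX; mem=60
  op8 P1: load  L2 → O/S on L2; bus BusRd; mem=58
  op9 P1: load  L2 → O/S on L2; bus (none); mem=58
  op10 P1: store L1 := 52 → I/M on L1; bus (none); mem=80
  op11 P0: store L2 := 98 → M/I on L2; bus BusUpgr; mem=58
  op12 P0: load  L1 → S/O on L1; bus BusRd; mem=80
  op13 P1: load  L2 → O/S on L2; bus BusRd; mem=58
  op14 P1: store L2 := 13 → I/M on L2; bus BusUpgr Flush; mem=98
  op15 P1: load  L2 → I/M on L2; bus (none); mem=98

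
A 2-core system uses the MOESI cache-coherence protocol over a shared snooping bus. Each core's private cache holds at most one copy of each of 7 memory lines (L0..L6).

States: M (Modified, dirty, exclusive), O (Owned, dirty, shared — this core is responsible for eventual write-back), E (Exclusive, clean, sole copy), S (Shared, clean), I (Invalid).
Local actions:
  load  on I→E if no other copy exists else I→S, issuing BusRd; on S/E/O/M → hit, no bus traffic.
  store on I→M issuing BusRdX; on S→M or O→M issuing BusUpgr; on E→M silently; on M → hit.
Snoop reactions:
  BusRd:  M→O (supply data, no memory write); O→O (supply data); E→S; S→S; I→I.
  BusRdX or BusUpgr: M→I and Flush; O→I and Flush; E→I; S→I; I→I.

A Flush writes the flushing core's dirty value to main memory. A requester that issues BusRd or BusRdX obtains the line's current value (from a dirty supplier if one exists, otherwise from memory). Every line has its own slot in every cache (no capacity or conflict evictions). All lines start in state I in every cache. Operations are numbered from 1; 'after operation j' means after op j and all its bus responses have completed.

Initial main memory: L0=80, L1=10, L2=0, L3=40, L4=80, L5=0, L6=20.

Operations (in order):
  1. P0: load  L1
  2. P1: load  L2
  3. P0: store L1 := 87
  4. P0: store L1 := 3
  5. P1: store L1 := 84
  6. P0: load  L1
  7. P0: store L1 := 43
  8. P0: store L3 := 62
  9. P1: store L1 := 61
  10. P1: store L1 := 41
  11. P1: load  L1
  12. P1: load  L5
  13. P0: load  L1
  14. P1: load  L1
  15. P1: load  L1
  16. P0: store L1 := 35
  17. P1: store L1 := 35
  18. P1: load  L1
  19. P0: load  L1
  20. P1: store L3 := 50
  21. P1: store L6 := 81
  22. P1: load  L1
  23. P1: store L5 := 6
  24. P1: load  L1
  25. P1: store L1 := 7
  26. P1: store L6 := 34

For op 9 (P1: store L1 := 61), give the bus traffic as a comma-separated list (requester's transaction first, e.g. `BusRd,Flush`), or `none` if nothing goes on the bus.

bus = BusRdX,Flush

step 1: P0: load  L1  ⟶  EI  (L1)  txn=BusRd  M[L1]=10
step 2: P1: load  L2  ⟶  IE  (L2)  txn=BusRd  M[L2]=0
step 3: P0: store L1 := 87  ⟶  MI  (L1)  txn=∅  M[L1]=10
step 4: P0: store L1 := 3  ⟶  MI  (L1)  txn=∅  M[L1]=10
step 5: P1: store L1 := 84  ⟶  IM  (L1)  txn=BusRdX+Flush  M[L1]=3
step 6: P0: load  L1  ⟶  SO  (L1)  txn=BusRd  M[L1]=3
step 7: P0: store L1 := 43  ⟶  MI  (L1)  txn=BusUpgr+Flush  M[L1]=84
step 8: P0: store L3 := 62  ⟶  MI  (L3)  txn=BusRdX  M[L3]=40
step 9: P1: store L1 := 61  ⟶  IM  (L1)  txn=BusRdX+Flush  M[L1]=43
step 10: P1: store L1 := 41  ⟶  IM  (L1)  txn=∅  M[L1]=43
step 11: P1: load  L1  ⟶  IM  (L1)  txn=∅  M[L1]=43
step 12: P1: load  L5  ⟶  IE  (L5)  txn=BusRd  M[L5]=0
step 13: P0: load  L1  ⟶  SO  (L1)  txn=BusRd  M[L1]=43
step 14: P1: load  L1  ⟶  SO  (L1)  txn=∅  M[L1]=43
step 15: P1: load  L1  ⟶  SO  (L1)  txn=∅  M[L1]=43
step 16: P0: store L1 := 35  ⟶  MI  (L1)  txn=BusUpgr+Flush  M[L1]=41
step 17: P1: store L1 := 35  ⟶  IM  (L1)  txn=BusRdX+Flush  M[L1]=35
step 18: P1: load  L1  ⟶  IM  (L1)  txn=∅  M[L1]=35
step 19: P0: load  L1  ⟶  SO  (L1)  txn=BusRd  M[L1]=35
step 20: P1: store L3 := 50  ⟶  IM  (L3)  txn=BusRdX+Flush  M[L3]=62
step 21: P1: store L6 := 81  ⟶  IM  (L6)  txn=BusRdX  M[L6]=20
step 22: P1: load  L1  ⟶  SO  (L1)  txn=∅  M[L1]=35
step 23: P1: store L5 := 6  ⟶  IM  (L5)  txn=∅  M[L5]=0
step 24: P1: load  L1  ⟶  SO  (L1)  txn=∅  M[L1]=35
step 25: P1: store L1 := 7  ⟶  IM  (L1)  txn=BusUpgr  M[L1]=35
step 26: P1: store L6 := 34  ⟶  IM  (L6)  txn=∅  M[L6]=20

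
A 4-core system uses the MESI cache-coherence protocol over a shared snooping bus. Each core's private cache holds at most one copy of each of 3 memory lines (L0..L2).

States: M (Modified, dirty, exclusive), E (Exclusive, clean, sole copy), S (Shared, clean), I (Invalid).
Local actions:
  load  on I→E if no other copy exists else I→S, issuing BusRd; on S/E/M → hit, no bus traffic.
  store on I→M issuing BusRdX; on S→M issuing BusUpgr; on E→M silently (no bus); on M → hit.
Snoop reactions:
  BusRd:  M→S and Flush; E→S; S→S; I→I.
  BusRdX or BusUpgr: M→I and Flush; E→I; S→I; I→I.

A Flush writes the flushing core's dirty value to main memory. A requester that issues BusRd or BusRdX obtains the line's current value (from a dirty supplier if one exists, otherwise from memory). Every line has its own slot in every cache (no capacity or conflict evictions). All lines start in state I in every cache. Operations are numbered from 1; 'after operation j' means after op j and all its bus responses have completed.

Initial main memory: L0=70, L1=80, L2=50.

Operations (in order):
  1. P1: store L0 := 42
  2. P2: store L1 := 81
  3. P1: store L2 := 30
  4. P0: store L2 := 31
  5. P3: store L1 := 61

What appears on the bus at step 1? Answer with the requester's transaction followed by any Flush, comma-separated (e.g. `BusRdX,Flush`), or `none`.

  op1 P1: store L0 := 42 → I/M/I/I on L0; bus BusRdX; mem=70
  op2 P2: store L1 := 81 → I/I/M/I on L1; bus BusRdX; mem=80
  op3 P1: store L2 := 30 → I/M/I/I on L2; bus BusRdX; mem=50
  op4 P0: store L2 := 31 → M/I/I/I on L2; bus BusRdX Flush; mem=30
  op5 P3: store L1 := 61 → I/I/I/M on L1; bus BusRdX Flush; mem=81

bus = BusRdX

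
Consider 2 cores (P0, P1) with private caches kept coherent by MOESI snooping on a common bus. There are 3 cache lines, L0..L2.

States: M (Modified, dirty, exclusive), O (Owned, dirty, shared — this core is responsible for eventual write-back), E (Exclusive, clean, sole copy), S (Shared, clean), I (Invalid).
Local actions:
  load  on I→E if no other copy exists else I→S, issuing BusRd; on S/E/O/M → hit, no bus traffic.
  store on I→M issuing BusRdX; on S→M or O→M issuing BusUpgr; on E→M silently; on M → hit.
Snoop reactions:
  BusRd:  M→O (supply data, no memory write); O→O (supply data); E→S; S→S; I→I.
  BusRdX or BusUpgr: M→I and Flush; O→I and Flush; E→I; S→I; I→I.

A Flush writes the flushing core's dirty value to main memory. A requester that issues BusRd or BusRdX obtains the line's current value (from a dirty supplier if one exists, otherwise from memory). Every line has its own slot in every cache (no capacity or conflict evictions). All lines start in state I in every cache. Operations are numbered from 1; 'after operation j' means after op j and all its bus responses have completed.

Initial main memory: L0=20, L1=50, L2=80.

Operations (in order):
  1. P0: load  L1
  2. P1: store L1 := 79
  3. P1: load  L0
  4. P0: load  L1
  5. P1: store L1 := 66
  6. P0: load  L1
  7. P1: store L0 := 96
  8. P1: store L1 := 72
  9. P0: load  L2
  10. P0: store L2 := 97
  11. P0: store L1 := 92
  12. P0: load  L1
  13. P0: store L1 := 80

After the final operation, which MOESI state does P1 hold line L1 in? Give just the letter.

state = I

step 1: P0: load  L1  ⟶  EI  (L1)  txn=BusRd  M[L1]=50
step 2: P1: store L1 := 79  ⟶  IM  (L1)  txn=BusRdX  M[L1]=50
step 3: P1: load  L0  ⟶  IE  (L0)  txn=BusRd  M[L0]=20
step 4: P0: load  L1  ⟶  SO  (L1)  txn=BusRd  M[L1]=50
step 5: P1: store L1 := 66  ⟶  IM  (L1)  txn=BusUpgr  M[L1]=50
step 6: P0: load  L1  ⟶  SO  (L1)  txn=BusRd  M[L1]=50
step 7: P1: store L0 := 96  ⟶  IM  (L0)  txn=∅  M[L0]=20
step 8: P1: store L1 := 72  ⟶  IM  (L1)  txn=BusUpgr  M[L1]=50
step 9: P0: load  L2  ⟶  EI  (L2)  txn=BusRd  M[L2]=80
step 10: P0: store L2 := 97  ⟶  MI  (L2)  txn=∅  M[L2]=80
step 11: P0: store L1 := 92  ⟶  MI  (L1)  txn=BusRdX+Flush  M[L1]=72
step 12: P0: load  L1  ⟶  MI  (L1)  txn=∅  M[L1]=72
step 13: P0: store L1 := 80  ⟶  MI  (L1)  txn=∅  M[L1]=72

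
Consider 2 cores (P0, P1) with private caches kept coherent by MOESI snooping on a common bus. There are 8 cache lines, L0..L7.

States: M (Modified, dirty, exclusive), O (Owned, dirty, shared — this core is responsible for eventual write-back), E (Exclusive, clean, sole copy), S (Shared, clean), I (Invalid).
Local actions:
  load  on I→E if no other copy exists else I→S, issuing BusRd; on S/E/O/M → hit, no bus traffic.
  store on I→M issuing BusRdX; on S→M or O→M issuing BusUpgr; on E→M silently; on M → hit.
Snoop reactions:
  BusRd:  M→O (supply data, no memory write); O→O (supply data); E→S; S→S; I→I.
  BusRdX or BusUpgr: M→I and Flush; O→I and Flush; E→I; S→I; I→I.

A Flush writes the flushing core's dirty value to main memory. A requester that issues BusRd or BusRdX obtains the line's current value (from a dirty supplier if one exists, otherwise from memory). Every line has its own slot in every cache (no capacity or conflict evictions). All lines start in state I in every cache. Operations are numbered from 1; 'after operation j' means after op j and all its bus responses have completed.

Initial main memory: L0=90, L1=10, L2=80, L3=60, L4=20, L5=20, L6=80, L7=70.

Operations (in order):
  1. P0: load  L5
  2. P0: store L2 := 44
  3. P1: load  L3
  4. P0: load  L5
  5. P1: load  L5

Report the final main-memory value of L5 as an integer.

memory[L5] = 20

[1] P0: load  L5 | P0:E(20), P1:I | bus: BusRd
[2] P0: store L2 := 44 | P0:M(44), P1:I | bus: BusRdX
[3] P1: load  L3 | P0:I, P1:E(60) | bus: BusRd
[4] P0: load  L5 | P0:E(20), P1:I | bus: none
[5] P1: load  L5 | P0:S(20), P1:S(20) | bus: BusRd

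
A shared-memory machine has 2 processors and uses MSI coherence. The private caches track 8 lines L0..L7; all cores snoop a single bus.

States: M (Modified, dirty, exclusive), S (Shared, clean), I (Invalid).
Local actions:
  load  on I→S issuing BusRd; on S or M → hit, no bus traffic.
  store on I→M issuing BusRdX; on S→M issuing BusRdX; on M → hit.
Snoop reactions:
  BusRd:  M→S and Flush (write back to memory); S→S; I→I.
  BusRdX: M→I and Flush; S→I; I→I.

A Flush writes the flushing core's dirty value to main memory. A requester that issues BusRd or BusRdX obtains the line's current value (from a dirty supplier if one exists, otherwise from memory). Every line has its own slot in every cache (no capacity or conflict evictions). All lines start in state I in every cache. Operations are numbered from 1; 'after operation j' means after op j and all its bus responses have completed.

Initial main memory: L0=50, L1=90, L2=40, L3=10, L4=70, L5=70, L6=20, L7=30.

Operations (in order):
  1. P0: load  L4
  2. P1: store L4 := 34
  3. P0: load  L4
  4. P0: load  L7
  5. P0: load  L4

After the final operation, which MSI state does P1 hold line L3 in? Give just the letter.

1. P0: load  L4  bus=[BusRd]  L4: P0=S P1=I  mem[L4]=70
2. P1: store L4 := 34  bus=[BusRdX]  L4: P0=I P1=M  mem[L4]=70
3. P0: load  L4  bus=[BusRd,Flush]  L4: P0=S P1=S  mem[L4]=34
4. P0: load  L7  bus=[BusRd]  L7: P0=S P1=I  mem[L7]=30
5. P0: load  L4  bus=[-]  L4: P0=S P1=S  mem[L4]=34

state = I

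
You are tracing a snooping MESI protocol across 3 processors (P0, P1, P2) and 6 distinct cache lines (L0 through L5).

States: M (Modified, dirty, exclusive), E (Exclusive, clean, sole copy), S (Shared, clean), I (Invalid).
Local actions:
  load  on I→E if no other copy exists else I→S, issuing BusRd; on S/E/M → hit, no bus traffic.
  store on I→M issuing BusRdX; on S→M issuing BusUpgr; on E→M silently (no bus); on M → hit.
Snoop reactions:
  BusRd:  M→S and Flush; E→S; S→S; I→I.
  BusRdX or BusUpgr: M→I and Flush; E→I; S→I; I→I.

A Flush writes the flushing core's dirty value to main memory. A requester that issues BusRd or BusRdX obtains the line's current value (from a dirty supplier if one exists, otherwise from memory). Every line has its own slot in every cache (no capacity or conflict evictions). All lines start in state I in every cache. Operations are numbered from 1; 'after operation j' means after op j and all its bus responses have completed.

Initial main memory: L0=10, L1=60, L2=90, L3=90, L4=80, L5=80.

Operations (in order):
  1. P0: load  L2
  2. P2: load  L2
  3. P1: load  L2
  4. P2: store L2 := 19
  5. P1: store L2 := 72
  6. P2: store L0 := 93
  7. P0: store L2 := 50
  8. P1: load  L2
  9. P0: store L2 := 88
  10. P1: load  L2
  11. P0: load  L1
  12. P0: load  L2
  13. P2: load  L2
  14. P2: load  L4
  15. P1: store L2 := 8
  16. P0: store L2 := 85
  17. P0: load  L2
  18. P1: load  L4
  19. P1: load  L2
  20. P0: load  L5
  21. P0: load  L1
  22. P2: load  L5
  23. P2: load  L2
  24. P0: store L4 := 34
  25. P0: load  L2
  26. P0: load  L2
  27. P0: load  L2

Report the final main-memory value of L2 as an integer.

  op1 P0: load  L2 → E/I/I on L2; bus BusRd; mem=90
  op2 P2: load  L2 → S/I/S on L2; bus BusRd; mem=90
  op3 P1: load  L2 → S/S/S on L2; bus BusRd; mem=90
  op4 P2: store L2 := 19 → I/I/M on L2; bus BusUpgr; mem=90
  op5 P1: store L2 := 72 → I/M/I on L2; bus BusRdX Flush; mem=19
  op6 P2: store L0 := 93 → I/I/M on L0; bus BusRdX; mem=10
  op7 P0: store L2 := 50 → M/I/I on L2; bus BusRdX Flush; mem=72
  op8 P1: load  L2 → S/S/I on L2; bus BusRd Flush; mem=50
  op9 P0: store L2 := 88 → M/I/I on L2; bus BusUpgr; mem=50
  op10 P1: load  L2 → S/S/I on L2; bus BusRd Flush; mem=88
  op11 P0: load  L1 → E/I/I on L1; bus BusRd; mem=60
  op12 P0: load  L2 → S/S/I on L2; bus (none); mem=88
  op13 P2: load  L2 → S/S/S on L2; bus BusRd; mem=88
  op14 P2: load  L4 → I/I/E on L4; bus BusRd; mem=80
  op15 P1: store L2 := 8 → I/M/I on L2; bus BusUpgr; mem=88
  op16 P0: store L2 := 85 → M/I/I on L2; bus BusRdX Flush; mem=8
  op17 P0: load  L2 → M/I/I on L2; bus (none); mem=8
  op18 P1: load  L4 → I/S/S on L4; bus BusRd; mem=80
  op19 P1: load  L2 → S/S/I on L2; bus BusRd Flush; mem=85
  op20 P0: load  L5 → E/I/I on L5; bus BusRd; mem=80
  op21 P0: load  L1 → E/I/I on L1; bus (none); mem=60
  op22 P2: load  L5 → S/I/S on L5; bus BusRd; mem=80
  op23 P2: load  L2 → S/S/S on L2; bus BusRd; mem=85
  op24 P0: store L4 := 34 → M/I/I on L4; bus BusRdX; mem=80
  op25 P0: load  L2 → S/S/S on L2; bus (none); mem=85
  op26 P0: load  L2 → S/S/S on L2; bus (none); mem=85
  op27 P0: load  L2 → S/S/S on L2; bus (none); mem=85

memory[L2] = 85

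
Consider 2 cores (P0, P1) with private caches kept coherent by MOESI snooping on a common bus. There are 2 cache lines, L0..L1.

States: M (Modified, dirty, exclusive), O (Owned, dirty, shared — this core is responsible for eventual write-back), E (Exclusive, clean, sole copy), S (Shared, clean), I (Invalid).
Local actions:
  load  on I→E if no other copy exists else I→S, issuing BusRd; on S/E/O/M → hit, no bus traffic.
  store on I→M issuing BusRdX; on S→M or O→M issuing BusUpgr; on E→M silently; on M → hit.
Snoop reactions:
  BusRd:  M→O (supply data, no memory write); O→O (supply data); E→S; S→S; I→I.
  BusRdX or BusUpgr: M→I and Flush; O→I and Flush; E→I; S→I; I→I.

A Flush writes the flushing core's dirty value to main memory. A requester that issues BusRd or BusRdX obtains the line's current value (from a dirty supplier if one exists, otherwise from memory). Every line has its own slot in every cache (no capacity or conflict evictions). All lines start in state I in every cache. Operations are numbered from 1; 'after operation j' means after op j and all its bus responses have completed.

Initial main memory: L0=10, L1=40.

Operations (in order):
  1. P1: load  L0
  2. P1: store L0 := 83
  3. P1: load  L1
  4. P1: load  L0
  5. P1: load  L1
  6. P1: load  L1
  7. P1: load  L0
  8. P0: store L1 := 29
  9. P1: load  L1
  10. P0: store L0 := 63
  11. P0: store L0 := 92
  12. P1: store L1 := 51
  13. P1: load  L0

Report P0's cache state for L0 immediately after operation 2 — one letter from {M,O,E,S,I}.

state = I

  op1 P1: load  L0 → I/E on L0; bus BusRd; mem=10
  op2 P1: store L0 := 83 → I/M on L0; bus (none); mem=10
  op3 P1: load  L1 → I/E on L1; bus BusRd; mem=40
  op4 P1: load  L0 → I/M on L0; bus (none); mem=10
  op5 P1: load  L1 → I/E on L1; bus (none); mem=40
  op6 P1: load  L1 → I/E on L1; bus (none); mem=40
  op7 P1: load  L0 → I/M on L0; bus (none); mem=10
  op8 P0: store L1 := 29 → M/I on L1; bus BusRdX; mem=40
  op9 P1: load  L1 → O/S on L1; bus BusRd; mem=40
  op10 P0: store L0 := 63 → M/I on L0; bus BusRdX Flush; mem=83
  op11 P0: store L0 := 92 → M/I on L0; bus (none); mem=83
  op12 P1: store L1 := 51 → I/M on L1; bus BusUpgr Flush; mem=29
  op13 P1: load  L0 → O/S on L0; bus BusRd; mem=83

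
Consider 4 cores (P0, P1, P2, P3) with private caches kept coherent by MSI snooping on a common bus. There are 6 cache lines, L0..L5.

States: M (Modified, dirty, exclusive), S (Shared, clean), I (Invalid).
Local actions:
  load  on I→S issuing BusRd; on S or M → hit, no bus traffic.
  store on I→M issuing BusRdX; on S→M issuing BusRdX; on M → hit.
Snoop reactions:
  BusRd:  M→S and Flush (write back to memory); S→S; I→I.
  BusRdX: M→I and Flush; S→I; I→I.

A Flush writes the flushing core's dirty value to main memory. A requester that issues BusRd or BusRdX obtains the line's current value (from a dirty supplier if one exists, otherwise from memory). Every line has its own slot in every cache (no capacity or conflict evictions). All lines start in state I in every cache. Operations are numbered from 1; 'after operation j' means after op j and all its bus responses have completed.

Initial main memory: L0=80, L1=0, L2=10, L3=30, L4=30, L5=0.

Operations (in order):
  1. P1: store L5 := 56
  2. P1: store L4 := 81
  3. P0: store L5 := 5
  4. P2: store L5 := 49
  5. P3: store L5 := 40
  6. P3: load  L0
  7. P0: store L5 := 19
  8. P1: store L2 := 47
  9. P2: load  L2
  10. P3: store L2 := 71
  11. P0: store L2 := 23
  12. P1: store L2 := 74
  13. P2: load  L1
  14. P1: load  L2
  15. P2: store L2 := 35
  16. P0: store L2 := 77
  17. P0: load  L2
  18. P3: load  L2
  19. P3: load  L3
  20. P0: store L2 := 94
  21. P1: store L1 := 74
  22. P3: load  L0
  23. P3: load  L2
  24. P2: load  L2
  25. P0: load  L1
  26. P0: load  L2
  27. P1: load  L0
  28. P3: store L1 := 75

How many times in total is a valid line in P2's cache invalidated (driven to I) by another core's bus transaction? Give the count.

[1] P1: store L5 := 56 | P0:I, P1:M(56), P2:I, P3:I | bus: BusRdX
[2] P1: store L4 := 81 | P0:I, P1:M(81), P2:I, P3:I | bus: BusRdX
[3] P0: store L5 := 5 | P0:M(5), P1:I, P2:I, P3:I | bus: BusRdX,Flush
[4] P2: store L5 := 49 | P0:I, P1:I, P2:M(49), P3:I | bus: BusRdX,Flush
[5] P3: store L5 := 40 | P0:I, P1:I, P2:I, P3:M(40) | bus: BusRdX,Flush
[6] P3: load  L0 | P0:I, P1:I, P2:I, P3:S(80) | bus: BusRd
[7] P0: store L5 := 19 | P0:M(19), P1:I, P2:I, P3:I | bus: BusRdX,Flush
[8] P1: store L2 := 47 | P0:I, P1:M(47), P2:I, P3:I | bus: BusRdX
[9] P2: load  L2 | P0:I, P1:S(47), P2:S(47), P3:I | bus: BusRd,Flush
[10] P3: store L2 := 71 | P0:I, P1:I, P2:I, P3:M(71) | bus: BusRdX
[11] P0: store L2 := 23 | P0:M(23), P1:I, P2:I, P3:I | bus: BusRdX,Flush
[12] P1: store L2 := 74 | P0:I, P1:M(74), P2:I, P3:I | bus: BusRdX,Flush
[13] P2: load  L1 | P0:I, P1:I, P2:S(0), P3:I | bus: BusRd
[14] P1: load  L2 | P0:I, P1:M(74), P2:I, P3:I | bus: none
[15] P2: store L2 := 35 | P0:I, P1:I, P2:M(35), P3:I | bus: BusRdX,Flush
[16] P0: store L2 := 77 | P0:M(77), P1:I, P2:I, P3:I | bus: BusRdX,Flush
[17] P0: load  L2 | P0:M(77), P1:I, P2:I, P3:I | bus: none
[18] P3: load  L2 | P0:S(77), P1:I, P2:I, P3:S(77) | bus: BusRd,Flush
[19] P3: load  L3 | P0:I, P1:I, P2:I, P3:S(30) | bus: BusRd
[20] P0: store L2 := 94 | P0:M(94), P1:I, P2:I, P3:I | bus: BusRdX
[21] P1: store L1 := 74 | P0:I, P1:M(74), P2:I, P3:I | bus: BusRdX
[22] P3: load  L0 | P0:I, P1:I, P2:I, P3:S(80) | bus: none
[23] P3: load  L2 | P0:S(94), P1:I, P2:I, P3:S(94) | bus: BusRd,Flush
[24] P2: load  L2 | P0:S(94), P1:I, P2:S(94), P3:S(94) | bus: BusRd
[25] P0: load  L1 | P0:S(74), P1:S(74), P2:I, P3:I | bus: BusRd,Flush
[26] P0: load  L2 | P0:S(94), P1:I, P2:S(94), P3:S(94) | bus: none
[27] P1: load  L0 | P0:I, P1:S(80), P2:I, P3:S(80) | bus: BusRd
[28] P3: store L1 := 75 | P0:I, P1:I, P2:I, P3:M(75) | bus: BusRdX

invalidations = 4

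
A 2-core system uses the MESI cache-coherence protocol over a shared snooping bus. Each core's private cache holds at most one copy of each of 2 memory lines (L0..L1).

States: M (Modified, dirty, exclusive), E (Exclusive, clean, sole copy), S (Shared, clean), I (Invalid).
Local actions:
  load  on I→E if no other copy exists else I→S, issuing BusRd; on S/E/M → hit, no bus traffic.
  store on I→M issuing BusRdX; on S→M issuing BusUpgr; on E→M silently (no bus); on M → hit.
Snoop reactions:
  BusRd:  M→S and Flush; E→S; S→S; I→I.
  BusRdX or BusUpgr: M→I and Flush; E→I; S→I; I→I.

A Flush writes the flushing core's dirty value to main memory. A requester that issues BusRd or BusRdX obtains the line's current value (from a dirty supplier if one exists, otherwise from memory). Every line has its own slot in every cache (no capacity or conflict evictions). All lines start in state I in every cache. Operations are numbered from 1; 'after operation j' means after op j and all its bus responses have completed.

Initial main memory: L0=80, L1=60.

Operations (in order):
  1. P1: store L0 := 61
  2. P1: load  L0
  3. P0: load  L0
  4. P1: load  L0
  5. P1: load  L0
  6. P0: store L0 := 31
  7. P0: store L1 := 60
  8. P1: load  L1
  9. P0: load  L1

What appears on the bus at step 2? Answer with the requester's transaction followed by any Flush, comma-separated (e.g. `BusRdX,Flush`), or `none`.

1. P1: store L0 := 61  bus=[BusRdX]  L0: P0=I P1=M  mem[L0]=80
2. P1: load  L0  bus=[-]  L0: P0=I P1=M  mem[L0]=80
3. P0: load  L0  bus=[BusRd,Flush]  L0: P0=S P1=S  mem[L0]=61
4. P1: load  L0  bus=[-]  L0: P0=S P1=S  mem[L0]=61
5. P1: load  L0  bus=[-]  L0: P0=S P1=S  mem[L0]=61
6. P0: store L0 := 31  bus=[BusUpgr]  L0: P0=M P1=I  mem[L0]=61
7. P0: store L1 := 60  bus=[BusRdX]  L1: P0=M P1=I  mem[L1]=60
8. P1: load  L1  bus=[BusRd,Flush]  L1: P0=S P1=S  mem[L1]=60
9. P0: load  L1  bus=[-]  L1: P0=S P1=S  mem[L1]=60

bus = none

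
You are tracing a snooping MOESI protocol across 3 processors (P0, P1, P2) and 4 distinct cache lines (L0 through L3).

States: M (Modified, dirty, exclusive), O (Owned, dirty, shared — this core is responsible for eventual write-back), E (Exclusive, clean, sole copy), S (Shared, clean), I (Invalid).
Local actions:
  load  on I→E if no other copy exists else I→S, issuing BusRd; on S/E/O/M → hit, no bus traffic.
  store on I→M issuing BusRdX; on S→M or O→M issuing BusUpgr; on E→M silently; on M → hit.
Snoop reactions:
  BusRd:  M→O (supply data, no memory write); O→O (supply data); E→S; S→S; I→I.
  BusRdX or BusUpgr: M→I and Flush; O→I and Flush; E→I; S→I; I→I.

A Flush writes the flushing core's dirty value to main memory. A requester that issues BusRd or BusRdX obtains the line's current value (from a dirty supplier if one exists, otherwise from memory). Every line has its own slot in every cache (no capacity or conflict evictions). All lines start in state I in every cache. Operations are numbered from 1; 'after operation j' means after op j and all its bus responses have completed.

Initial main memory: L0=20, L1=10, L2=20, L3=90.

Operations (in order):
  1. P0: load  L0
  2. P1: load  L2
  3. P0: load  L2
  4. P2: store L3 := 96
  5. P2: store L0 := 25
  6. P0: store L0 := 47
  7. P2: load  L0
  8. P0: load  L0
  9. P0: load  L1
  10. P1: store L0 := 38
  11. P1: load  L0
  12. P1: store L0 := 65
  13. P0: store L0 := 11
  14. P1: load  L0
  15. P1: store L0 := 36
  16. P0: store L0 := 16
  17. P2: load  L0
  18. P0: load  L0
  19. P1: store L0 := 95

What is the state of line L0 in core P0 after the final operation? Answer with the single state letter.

state = I

  op1 P0: load  L0 → E/I/I on L0; bus BusRd; mem=20
  op2 P1: load  L2 → I/E/I on L2; bus BusRd; mem=20
  op3 P0: load  L2 → S/S/I on L2; bus BusRd; mem=20
  op4 P2: store L3 := 96 → I/I/M on L3; bus BusRdX; mem=90
  op5 P2: store L0 := 25 → I/I/M on L0; bus BusRdX; mem=20
  op6 P0: store L0 := 47 → M/I/I on L0; bus BusRdX Flush; mem=25
  op7 P2: load  L0 → O/I/S on L0; bus BusRd; mem=25
  op8 P0: load  L0 → O/I/S on L0; bus (none); mem=25
  op9 P0: load  L1 → E/I/I on L1; bus BusRd; mem=10
  op10 P1: store L0 := 38 → I/M/I on L0; bus BusRdX Flush; mem=47
  op11 P1: load  L0 → I/M/I on L0; bus (none); mem=47
  op12 P1: store L0 := 65 → I/M/I on L0; bus (none); mem=47
  op13 P0: store L0 := 11 → M/I/I on L0; bus BusRdX Flush; mem=65
  op14 P1: load  L0 → O/S/I on L0; bus BusRd; mem=65
  op15 P1: store L0 := 36 → I/M/I on L0; bus BusUpgr Flush; mem=11
  op16 P0: store L0 := 16 → M/I/I on L0; bus BusRdX Flush; mem=36
  op17 P2: load  L0 → O/I/S on L0; bus BusRd; mem=36
  op18 P0: load  L0 → O/I/S on L0; bus (none); mem=36
  op19 P1: store L0 := 95 → I/M/I on L0; bus BusRdX Flush; mem=16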